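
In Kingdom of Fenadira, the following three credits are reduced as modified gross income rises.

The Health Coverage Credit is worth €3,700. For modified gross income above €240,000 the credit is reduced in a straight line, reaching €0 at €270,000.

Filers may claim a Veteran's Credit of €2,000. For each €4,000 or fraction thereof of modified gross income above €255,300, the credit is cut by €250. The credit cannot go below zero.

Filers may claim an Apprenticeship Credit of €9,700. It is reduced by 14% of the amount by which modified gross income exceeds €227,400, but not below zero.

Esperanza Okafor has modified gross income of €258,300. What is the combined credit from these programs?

€8,567

Health Coverage Credit: €258,300 is €18,300 into a €30,000 phase-out range, leaving 11,700/30,000 of the credit: €3,700 × 11,700/30,000 = €1,443.
Veteran's Credit: income exceeds €255,300 by €3,000, which is 1 full-or-partial €4,000 increment; reduction = 1 × €250 = €250, leaving €1,750.
Apprenticeship Credit: 14% of the €30,900 excess over €227,400 is €4,326; credit = €9,700 − €4,326 = €5,374.
Total: €1,443 + €1,750 + €5,374 = €8,567.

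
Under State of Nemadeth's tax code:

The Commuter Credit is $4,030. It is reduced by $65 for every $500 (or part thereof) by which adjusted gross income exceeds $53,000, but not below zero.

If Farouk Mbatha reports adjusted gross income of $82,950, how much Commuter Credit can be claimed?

$130

Commuter Credit: income exceeds $53,000 by $29,950, which is 60 full-or-partial $500 increments; reduction = 60 × $65 = $3,900, leaving $130.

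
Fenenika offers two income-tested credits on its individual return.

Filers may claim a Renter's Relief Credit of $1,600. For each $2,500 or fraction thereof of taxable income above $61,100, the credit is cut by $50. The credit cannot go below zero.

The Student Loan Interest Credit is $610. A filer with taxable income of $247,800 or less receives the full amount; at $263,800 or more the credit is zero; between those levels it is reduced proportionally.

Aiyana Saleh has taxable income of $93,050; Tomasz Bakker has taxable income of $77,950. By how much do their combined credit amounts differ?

Aiyana ($93,050): Renter's Relief Credit: income exceeds $61,100 by $31,950, which is 13 full-or-partial $2,500 increments; reduction = 13 × $50 = $650, leaving $950. Student Loan Interest Credit: $93,050 is at or below the $247,800 threshold, so the full $610 applies. total $950 + $610 = $1,560
Tomasz ($77,950): Renter's Relief Credit: income exceeds $61,100 by $16,850, which is 7 full-or-partial $2,500 increments; reduction = 7 × $50 = $350, leaving $1,250. Student Loan Interest Credit: $77,950 is at or below the $247,800 threshold, so the full $610 applies. total $1,250 + $610 = $1,860
Difference: |$1,560 − $1,860| = $300.

$300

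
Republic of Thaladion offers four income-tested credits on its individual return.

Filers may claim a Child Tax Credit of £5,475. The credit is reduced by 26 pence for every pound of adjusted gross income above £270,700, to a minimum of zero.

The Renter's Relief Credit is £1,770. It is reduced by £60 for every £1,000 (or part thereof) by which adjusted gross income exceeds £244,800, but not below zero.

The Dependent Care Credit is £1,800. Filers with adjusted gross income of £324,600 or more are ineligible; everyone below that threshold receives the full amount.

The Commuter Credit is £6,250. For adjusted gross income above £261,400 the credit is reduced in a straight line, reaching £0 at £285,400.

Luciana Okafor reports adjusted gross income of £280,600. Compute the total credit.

Child Tax Credit: 26% of the £9,900 excess over £270,700 is £2,574; credit = £5,475 − £2,574 = £2,901.
Renter's Relief Credit: income exceeds £244,800 by £35,800 → 36 increments × £60 = £2,160 ≥ base, so the credit is £0.
Dependent Care Credit: £280,600 is below the £324,600 cutoff, so the full £1,800 applies.
Commuter Credit: £280,600 is £19,200 into a £24,000 phase-out range, leaving 4,800/24,000 of the credit: £6,250 × 4,800/24,000 = £1,250.
Total: £2,901 + £0 + £1,800 + £1,250 = £5,951.

£5,951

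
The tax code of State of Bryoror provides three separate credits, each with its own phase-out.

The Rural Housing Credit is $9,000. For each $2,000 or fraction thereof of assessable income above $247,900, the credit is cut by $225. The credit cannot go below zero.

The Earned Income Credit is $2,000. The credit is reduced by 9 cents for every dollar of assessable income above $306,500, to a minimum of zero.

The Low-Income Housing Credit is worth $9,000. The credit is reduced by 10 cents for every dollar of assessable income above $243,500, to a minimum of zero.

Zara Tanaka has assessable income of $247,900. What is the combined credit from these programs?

Rural Housing Credit: $247,900 is at or below the $247,900 threshold, so the full $9,000 applies.
Earned Income Credit: $247,900 is at or below the $306,500 threshold, so the full $2,000 applies.
Low-Income Housing Credit: 10% of the $4,400 excess over $243,500 is $440; credit = $9,000 − $440 = $8,560.
Total: $9,000 + $2,000 + $8,560 = $19,560.

$19,560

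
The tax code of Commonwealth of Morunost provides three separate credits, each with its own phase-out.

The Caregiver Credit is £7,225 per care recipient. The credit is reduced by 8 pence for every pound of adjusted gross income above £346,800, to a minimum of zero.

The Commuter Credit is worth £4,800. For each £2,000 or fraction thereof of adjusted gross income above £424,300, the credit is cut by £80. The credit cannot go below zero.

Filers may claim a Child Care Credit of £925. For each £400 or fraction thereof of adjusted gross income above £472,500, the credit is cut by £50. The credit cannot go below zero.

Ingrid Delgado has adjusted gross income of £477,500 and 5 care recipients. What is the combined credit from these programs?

Caregiver Credit: base = 5 × £7,225 = £36,125. 8% of the £130,700 excess over £346,800 is £10,456; credit = £36,125 − £10,456 = £25,669.
Commuter Credit: income exceeds £424,300 by £53,200, which is 27 full-or-partial £2,000 increments; reduction = 27 × £80 = £2,160, leaving £2,640.
Child Care Credit: income exceeds £472,500 by £5,000, which is 13 full-or-partial £400 increments; reduction = 13 × £50 = £650, leaving £275.
Total: £25,669 + £2,640 + £275 = £28,584.

£28,584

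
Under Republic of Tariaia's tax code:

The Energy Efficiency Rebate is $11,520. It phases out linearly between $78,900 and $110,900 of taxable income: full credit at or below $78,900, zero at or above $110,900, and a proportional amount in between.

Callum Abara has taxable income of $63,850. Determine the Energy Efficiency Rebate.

$11,520

Energy Efficiency Rebate: $63,850 is at or below the $78,900 threshold, so the full $11,520 applies.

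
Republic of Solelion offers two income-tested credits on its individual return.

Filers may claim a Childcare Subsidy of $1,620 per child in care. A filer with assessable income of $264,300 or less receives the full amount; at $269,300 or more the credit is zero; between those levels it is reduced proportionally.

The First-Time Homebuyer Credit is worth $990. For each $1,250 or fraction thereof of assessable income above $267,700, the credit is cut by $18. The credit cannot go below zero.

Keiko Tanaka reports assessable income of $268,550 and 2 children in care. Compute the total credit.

$1,458

Childcare Subsidy: base = 2 × $1,620 = $3,240. $268,550 is $4,250 into a $5,000 phase-out range, leaving 750/5,000 of the credit: $3,240 × 750/5,000 = $486.
First-Time Homebuyer Credit: income exceeds $267,700 by $850, which is 1 full-or-partial $1,250 increment; reduction = 1 × $18 = $18, leaving $972.
Total: $486 + $972 = $1,458.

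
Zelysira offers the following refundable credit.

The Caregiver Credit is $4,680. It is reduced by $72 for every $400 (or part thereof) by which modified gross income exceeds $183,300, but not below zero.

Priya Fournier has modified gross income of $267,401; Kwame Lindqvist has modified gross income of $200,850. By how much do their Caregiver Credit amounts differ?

Priya ($267,401): Caregiver Credit: income exceeds $183,300 by $84,101 → 211 increments × $72 = $15,192 ≥ base, so the credit is $0.
Kwame ($200,850): Caregiver Credit: income exceeds $183,300 by $17,550, which is 44 full-or-partial $400 increments; reduction = 44 × $72 = $3,168, leaving $1,512.
Difference: |$0 − $1,512| = $1,512.

$1,512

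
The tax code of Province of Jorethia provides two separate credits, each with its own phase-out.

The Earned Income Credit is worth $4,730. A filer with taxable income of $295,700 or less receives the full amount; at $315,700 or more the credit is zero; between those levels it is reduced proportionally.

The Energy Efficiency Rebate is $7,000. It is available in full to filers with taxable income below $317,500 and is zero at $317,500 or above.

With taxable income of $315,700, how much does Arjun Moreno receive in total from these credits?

Earned Income Credit: $315,700 is at or above $315,700, so the credit is $0.
Energy Efficiency Rebate: $315,700 is below the $317,500 cutoff, so the full $7,000 applies.
Total: $0 + $7,000 = $7,000.

$7,000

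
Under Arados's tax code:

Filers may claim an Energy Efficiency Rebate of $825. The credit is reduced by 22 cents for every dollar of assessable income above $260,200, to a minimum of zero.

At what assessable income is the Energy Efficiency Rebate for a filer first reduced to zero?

The credit falls by 22% of each dollar above $260,200, so it reaches zero when the excess is $825 / 22% = $3,750: income = $260,200 + $3,750 = $263,950.

$263,950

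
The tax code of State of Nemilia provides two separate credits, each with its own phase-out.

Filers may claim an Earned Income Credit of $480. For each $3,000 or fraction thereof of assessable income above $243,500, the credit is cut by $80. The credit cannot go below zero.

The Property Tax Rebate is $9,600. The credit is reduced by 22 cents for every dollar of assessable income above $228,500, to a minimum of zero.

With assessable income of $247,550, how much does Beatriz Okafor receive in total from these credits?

$5,729

Earned Income Credit: income exceeds $243,500 by $4,050, which is 2 full-or-partial $3,000 increments; reduction = 2 × $80 = $160, leaving $320.
Property Tax Rebate: 22% of the $19,050 excess over $228,500 is $4,191; credit = $9,600 − $4,191 = $5,409.
Total: $320 + $5,409 = $5,729.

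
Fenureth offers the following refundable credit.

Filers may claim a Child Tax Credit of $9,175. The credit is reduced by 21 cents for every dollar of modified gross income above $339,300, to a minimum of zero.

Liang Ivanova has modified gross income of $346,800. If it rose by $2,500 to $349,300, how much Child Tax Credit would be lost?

At $346,800 — 21% of the $7,500 excess over $339,300 is $1,575; credit = $9,175 − $1,575 = $7,600.
At $349,300 — 21% of the $10,000 excess over $339,300 is $2,100; credit = $9,175 − $2,100 = $7,075.
Lost: $7,600 − $7,075 = $525.

$525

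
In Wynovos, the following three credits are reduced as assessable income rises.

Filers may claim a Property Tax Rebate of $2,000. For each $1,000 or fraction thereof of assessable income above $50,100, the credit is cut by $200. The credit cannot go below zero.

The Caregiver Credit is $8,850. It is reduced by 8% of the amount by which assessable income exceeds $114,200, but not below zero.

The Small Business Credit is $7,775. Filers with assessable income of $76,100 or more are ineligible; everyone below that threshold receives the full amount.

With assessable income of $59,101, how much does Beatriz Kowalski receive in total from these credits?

$16,625

Property Tax Rebate: income exceeds $50,100 by $9,001 → 10 increments × $200 = $2,000 ≥ base, so the credit is $0.
Caregiver Credit: $59,101 is at or below the $114,200 threshold, so the full $8,850 applies.
Small Business Credit: $59,101 is below the $76,100 cutoff, so the full $7,775 applies.
Total: $0 + $8,850 + $7,775 = $16,625.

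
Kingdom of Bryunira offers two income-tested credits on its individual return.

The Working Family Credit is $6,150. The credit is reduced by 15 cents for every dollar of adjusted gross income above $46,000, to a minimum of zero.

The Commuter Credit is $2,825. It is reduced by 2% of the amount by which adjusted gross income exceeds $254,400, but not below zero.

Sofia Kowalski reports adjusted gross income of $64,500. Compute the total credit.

$6,200

Working Family Credit: 15% of the $18,500 excess over $46,000 is $2,775; credit = $6,150 − $2,775 = $3,375.
Commuter Credit: $64,500 is at or below the $254,400 threshold, so the full $2,825 applies.
Total: $3,375 + $2,825 = $6,200.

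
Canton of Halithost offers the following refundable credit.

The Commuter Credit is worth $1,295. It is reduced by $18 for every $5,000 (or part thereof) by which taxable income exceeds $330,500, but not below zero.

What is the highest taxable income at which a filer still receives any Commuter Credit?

After 71 increments the reduction is 71 × $18 = $1,278, leaving $17; one more increment wipes it out. Increment 71 ends at excess 71 × $5,000 = $355,000, so the highest qualifying income is $330,500 + $355,000 = $685,500.

$685,500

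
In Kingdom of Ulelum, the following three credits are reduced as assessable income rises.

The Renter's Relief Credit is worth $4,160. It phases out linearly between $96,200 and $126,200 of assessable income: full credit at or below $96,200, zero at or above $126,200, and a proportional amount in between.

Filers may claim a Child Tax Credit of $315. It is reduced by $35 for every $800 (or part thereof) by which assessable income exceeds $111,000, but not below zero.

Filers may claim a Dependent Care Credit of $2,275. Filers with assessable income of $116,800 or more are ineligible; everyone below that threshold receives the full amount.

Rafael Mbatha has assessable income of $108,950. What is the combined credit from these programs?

Renter's Relief Credit: $108,950 is $12,750 into a $30,000 phase-out range, leaving 17,250/30,000 of the credit: $4,160 × 17,250/30,000 = $2,392.
Child Tax Credit: $108,950 is at or below the $111,000 threshold, so the full $315 applies.
Dependent Care Credit: $108,950 is below the $116,800 cutoff, so the full $2,275 applies.
Total: $2,392 + $315 + $2,275 = $4,982.

$4,982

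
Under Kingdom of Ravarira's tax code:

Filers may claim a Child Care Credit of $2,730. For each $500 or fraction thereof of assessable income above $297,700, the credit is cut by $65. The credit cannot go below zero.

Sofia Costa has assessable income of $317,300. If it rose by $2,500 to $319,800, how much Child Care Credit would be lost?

$130

At $317,300 — income exceeds $297,700 by $19,600, which is 40 full-or-partial $500 increments; reduction = 40 × $65 = $2,600, leaving $130.
At $319,800 — income exceeds $297,700 by $22,100 → 45 increments × $65 = $2,925 ≥ base, so the credit is $0.
Lost: $130 − $0 = $130.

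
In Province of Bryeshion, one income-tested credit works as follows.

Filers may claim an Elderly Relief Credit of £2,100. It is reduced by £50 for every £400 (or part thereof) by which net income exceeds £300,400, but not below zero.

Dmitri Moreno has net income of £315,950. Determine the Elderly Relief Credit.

£150

Elderly Relief Credit: income exceeds £300,400 by £15,550, which is 39 full-or-partial £400 increments; reduction = 39 × £50 = £1,950, leaving £150.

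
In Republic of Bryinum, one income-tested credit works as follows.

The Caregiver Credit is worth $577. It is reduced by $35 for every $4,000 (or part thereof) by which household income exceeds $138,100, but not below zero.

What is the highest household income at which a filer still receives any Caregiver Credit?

After 16 increments the reduction is 16 × $35 = $560, leaving $17; one more increment wipes it out. Increment 16 ends at excess 16 × $4,000 = $64,000, so the highest qualifying income is $138,100 + $64,000 = $202,100.

$202,100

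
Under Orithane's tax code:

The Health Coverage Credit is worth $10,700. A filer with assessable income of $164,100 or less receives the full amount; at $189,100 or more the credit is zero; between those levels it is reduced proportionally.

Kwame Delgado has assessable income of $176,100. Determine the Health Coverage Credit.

Health Coverage Credit: $176,100 is $12,000 into a $25,000 phase-out range, leaving 13,000/25,000 of the credit: $10,700 × 13,000/25,000 = $5,564.

$5,564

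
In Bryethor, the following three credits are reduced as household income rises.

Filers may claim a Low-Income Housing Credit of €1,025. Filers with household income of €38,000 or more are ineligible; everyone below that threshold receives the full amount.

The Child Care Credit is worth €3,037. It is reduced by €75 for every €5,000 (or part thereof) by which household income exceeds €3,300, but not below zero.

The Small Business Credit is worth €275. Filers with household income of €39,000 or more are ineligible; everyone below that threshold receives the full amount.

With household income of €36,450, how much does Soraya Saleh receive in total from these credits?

€3,812

Low-Income Housing Credit: €36,450 is below the €38,000 cutoff, so the full €1,025 applies.
Child Care Credit: income exceeds €3,300 by €33,150, which is 7 full-or-partial €5,000 increments; reduction = 7 × €75 = €525, leaving €2,512.
Small Business Credit: €36,450 is below the €39,000 cutoff, so the full €275 applies.
Total: €1,025 + €2,512 + €275 = €3,812.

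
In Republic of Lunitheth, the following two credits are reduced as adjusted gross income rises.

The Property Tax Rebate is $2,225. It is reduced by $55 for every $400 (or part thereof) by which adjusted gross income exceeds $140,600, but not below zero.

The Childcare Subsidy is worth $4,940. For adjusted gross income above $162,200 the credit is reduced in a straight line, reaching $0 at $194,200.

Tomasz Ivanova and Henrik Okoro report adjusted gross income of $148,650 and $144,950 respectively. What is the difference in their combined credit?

$550

Tomasz ($148,650): Property Tax Rebate: income exceeds $140,600 by $8,050, which is 21 full-or-partial $400 increments; reduction = 21 × $55 = $1,155, leaving $1,070. Childcare Subsidy: $148,650 is at or below the $162,200 threshold, so the full $4,940 applies. total $1,070 + $4,940 = $6,010
Henrik ($144,950): Property Tax Rebate: income exceeds $140,600 by $4,350, which is 11 full-or-partial $400 increments; reduction = 11 × $55 = $605, leaving $1,620. Childcare Subsidy: $144,950 is at or below the $162,200 threshold, so the full $4,940 applies. total $1,620 + $4,940 = $6,560
Difference: |$6,010 − $6,560| = $550.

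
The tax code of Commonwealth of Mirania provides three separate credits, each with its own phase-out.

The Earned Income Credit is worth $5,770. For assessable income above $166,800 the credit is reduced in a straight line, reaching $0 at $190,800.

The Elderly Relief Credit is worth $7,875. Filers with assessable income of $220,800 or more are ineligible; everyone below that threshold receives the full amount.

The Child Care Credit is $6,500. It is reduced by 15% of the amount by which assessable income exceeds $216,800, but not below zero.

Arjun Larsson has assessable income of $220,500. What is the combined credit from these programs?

Earned Income Credit: $220,500 is at or above $190,800, so the credit is $0.
Elderly Relief Credit: $220,500 is below the $220,800 cutoff, so the full $7,875 applies.
Child Care Credit: 15% of the $3,700 excess over $216,800 is $555; credit = $6,500 − $555 = $5,945.
Total: $0 + $7,875 + $5,945 = $13,820.

$13,820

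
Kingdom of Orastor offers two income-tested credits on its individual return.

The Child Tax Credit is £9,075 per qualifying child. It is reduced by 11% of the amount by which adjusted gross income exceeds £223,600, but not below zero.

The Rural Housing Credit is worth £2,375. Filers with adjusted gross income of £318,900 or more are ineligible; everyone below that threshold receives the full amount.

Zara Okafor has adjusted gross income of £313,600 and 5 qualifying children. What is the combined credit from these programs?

Child Tax Credit: base = 5 × £9,075 = £45,375. 11% of the £90,000 excess over £223,600 is £9,900; credit = £45,375 − £9,900 = £35,475.
Rural Housing Credit: £313,600 is below the £318,900 cutoff, so the full £2,375 applies.
Total: £35,475 + £2,375 = £37,850.

£37,850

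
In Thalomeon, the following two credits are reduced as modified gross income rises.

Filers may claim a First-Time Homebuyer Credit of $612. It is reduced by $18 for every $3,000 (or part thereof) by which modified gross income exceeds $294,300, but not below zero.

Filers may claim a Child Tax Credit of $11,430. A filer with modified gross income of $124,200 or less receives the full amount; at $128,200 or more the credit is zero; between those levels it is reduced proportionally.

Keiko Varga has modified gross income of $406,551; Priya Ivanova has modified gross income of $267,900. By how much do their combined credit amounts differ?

Keiko ($406,551): First-Time Homebuyer Credit: income exceeds $294,300 by $112,251 → 38 increments × $18 = $684 ≥ base, so the credit is $0. Child Tax Credit: $406,551 is at or above $128,200, so the credit is $0. total $0 + $0 = $0
Priya ($267,900): First-Time Homebuyer Credit: $267,900 is at or below the $294,300 threshold, so the full $612 applies. Child Tax Credit: $267,900 is at or above $128,200, so the credit is $0. total $612 + $0 = $612
Difference: |$0 − $612| = $612.

$612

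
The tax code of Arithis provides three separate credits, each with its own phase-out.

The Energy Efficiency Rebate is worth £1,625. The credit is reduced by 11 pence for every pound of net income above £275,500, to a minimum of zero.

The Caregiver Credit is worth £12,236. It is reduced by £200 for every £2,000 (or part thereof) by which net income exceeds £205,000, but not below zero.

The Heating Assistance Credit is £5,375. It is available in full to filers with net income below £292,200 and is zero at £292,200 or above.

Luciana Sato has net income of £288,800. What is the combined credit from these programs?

Energy Efficiency Rebate: 11% of the £13,300 excess over £275,500 is £1,463; credit = £1,625 − £1,463 = £162.
Caregiver Credit: income exceeds £205,000 by £83,800, which is 42 full-or-partial £2,000 increments; reduction = 42 × £200 = £8,400, leaving £3,836.
Heating Assistance Credit: £288,800 is below the £292,200 cutoff, so the full £5,375 applies.
Total: £162 + £3,836 + £5,375 = £9,373.

£9,373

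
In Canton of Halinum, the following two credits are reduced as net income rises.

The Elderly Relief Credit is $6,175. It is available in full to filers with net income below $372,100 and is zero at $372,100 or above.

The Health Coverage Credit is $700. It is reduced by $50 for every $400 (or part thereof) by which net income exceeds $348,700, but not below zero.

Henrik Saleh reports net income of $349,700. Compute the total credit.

Elderly Relief Credit: $349,700 is below the $372,100 cutoff, so the full $6,175 applies.
Health Coverage Credit: income exceeds $348,700 by $1,000, which is 3 full-or-partial $400 increments; reduction = 3 × $50 = $150, leaving $550.
Total: $6,175 + $550 = $6,725.

$6,725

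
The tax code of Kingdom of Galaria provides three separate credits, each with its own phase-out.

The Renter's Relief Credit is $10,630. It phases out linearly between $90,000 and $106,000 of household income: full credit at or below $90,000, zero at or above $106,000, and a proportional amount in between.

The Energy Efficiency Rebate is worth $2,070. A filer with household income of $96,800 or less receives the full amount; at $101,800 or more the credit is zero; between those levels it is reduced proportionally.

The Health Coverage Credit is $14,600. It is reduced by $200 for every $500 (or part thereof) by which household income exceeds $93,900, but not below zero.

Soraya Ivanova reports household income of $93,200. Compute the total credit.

$25,174

Renter's Relief Credit: $93,200 is $3,200 into a $16,000 phase-out range, leaving 12,800/16,000 of the credit: $10,630 × 12,800/16,000 = $8,504.
Energy Efficiency Rebate: $93,200 is at or below the $96,800 threshold, so the full $2,070 applies.
Health Coverage Credit: $93,200 is at or below the $93,900 threshold, so the full $14,600 applies.
Total: $8,504 + $2,070 + $14,600 = $25,174.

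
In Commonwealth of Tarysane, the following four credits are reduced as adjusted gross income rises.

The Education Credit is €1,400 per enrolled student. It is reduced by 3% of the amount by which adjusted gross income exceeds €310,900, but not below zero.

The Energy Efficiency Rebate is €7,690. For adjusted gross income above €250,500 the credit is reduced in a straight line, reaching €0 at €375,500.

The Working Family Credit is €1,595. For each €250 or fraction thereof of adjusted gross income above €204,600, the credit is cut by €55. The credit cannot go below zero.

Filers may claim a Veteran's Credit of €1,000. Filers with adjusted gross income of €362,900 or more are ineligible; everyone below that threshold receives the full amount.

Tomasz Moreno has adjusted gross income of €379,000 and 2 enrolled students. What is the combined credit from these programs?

€757

Education Credit: base = 2 × €1,400 = €2,800. 3% of the €68,100 excess over €310,900 is €2,043; credit = €2,800 − €2,043 = €757.
Energy Efficiency Rebate: €379,000 is at or above €375,500, so the credit is €0.
Working Family Credit: income exceeds €204,600 by €174,400 → 698 increments × €55 = €38,390 ≥ base, so the credit is €0.
Veteran's Credit: €379,000 meets or exceeds the €362,900 cutoff, so the credit is €0.
Total: €757 + €0 + €0 + €0 = €757.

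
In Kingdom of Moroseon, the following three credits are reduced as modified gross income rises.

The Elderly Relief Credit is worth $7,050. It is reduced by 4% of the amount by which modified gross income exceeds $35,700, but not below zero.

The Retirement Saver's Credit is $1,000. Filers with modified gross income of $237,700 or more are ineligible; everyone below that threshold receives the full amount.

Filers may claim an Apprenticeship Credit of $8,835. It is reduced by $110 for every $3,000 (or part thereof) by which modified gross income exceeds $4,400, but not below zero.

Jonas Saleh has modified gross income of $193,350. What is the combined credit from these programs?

Elderly Relief Credit: 4% of the $157,650 excess over $35,700 is $6,306; credit = $7,050 − $6,306 = $744.
Retirement Saver's Credit: $193,350 is below the $237,700 cutoff, so the full $1,000 applies.
Apprenticeship Credit: income exceeds $4,400 by $188,950, which is 63 full-or-partial $3,000 increments; reduction = 63 × $110 = $6,930, leaving $1,905.
Total: $744 + $1,000 + $1,905 = $3,649.

$3,649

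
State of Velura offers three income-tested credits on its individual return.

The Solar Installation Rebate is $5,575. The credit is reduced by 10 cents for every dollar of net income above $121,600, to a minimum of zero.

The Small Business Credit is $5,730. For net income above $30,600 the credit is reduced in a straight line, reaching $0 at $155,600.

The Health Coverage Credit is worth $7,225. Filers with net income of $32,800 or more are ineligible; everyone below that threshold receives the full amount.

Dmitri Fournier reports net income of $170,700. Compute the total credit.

Solar Installation Rebate: 10% of the $49,100 excess over $121,600 is $4,910; credit = $5,575 − $4,910 = $665.
Small Business Credit: $170,700 is at or above $155,600, so the credit is $0.
Health Coverage Credit: $170,700 meets or exceeds the $32,800 cutoff, so the credit is $0.
Total: $665 + $0 + $0 = $665.

$665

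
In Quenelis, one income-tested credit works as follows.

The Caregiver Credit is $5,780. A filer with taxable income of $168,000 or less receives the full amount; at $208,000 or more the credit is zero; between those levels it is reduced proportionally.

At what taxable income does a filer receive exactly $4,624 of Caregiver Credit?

$176,000

$4,624 is 4,624/5,780 of the full $5,780, so 1,156/5,780 of the $40,000 range has been used: income = $168,000 + $40,000 × 1,156/5,780 = $176,000.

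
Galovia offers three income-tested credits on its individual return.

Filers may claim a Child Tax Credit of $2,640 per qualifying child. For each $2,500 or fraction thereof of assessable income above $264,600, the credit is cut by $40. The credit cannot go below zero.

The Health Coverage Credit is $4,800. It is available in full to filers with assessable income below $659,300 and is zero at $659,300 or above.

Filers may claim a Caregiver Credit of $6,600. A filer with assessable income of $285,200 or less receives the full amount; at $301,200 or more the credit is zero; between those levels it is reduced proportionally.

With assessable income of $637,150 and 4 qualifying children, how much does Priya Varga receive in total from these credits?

$9,360

Child Tax Credit: base = 4 × $2,640 = $10,560. income exceeds $264,600 by $372,550, which is 150 full-or-partial $2,500 increments; reduction = 150 × $40 = $6,000, leaving $4,560.
Health Coverage Credit: $637,150 is below the $659,300 cutoff, so the full $4,800 applies.
Caregiver Credit: $637,150 is at or above $301,200, so the credit is $0.
Total: $4,560 + $4,800 + $0 = $9,360.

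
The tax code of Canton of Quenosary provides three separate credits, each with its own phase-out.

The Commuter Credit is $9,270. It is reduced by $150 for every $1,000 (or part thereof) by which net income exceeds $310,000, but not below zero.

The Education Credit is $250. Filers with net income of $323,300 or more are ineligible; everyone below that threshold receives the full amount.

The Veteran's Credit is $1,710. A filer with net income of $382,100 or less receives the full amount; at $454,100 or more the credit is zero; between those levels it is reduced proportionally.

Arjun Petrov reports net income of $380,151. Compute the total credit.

Commuter Credit: income exceeds $310,000 by $70,151 → 71 increments × $150 = $10,650 ≥ base, so the credit is $0.
Education Credit: $380,151 meets or exceeds the $323,300 cutoff, so the credit is $0.
Veteran's Credit: $380,151 is at or below the $382,100 threshold, so the full $1,710 applies.
Total: $0 + $0 + $1,710 = $1,710.

$1,710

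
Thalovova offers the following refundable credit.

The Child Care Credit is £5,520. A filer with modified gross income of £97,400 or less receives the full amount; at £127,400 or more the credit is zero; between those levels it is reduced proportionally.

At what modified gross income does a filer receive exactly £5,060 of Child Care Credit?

£5,060 is 5,060/5,520 of the full £5,520, so 460/5,520 of the £30,000 range has been used: income = £97,400 + £30,000 × 460/5,520 = £99,900.

£99,900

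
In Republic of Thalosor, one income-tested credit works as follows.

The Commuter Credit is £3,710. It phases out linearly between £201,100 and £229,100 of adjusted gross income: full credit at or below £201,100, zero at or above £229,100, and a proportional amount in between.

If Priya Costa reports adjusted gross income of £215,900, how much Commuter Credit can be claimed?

Commuter Credit: £215,900 is £14,800 into a £28,000 phase-out range, leaving 13,200/28,000 of the credit: £3,710 × 13,200/28,000 = £1,749.

£1,749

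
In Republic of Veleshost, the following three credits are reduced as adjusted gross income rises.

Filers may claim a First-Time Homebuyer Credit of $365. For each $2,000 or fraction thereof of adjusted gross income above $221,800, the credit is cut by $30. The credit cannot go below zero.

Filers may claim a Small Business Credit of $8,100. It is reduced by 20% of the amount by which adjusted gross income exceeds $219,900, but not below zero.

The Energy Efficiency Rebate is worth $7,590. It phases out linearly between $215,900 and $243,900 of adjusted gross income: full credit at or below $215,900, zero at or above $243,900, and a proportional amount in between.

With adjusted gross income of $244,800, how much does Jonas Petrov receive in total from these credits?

First-Time Homebuyer Credit: income exceeds $221,800 by $23,000, which is 12 full-or-partial $2,000 increments; reduction = 12 × $30 = $360, leaving $5.
Small Business Credit: 20% of the $24,900 excess over $219,900 is $4,980; credit = $8,100 − $4,980 = $3,120.
Energy Efficiency Rebate: $244,800 is at or above $243,900, so the credit is $0.
Total: $5 + $3,120 + $0 = $3,125.

$3,125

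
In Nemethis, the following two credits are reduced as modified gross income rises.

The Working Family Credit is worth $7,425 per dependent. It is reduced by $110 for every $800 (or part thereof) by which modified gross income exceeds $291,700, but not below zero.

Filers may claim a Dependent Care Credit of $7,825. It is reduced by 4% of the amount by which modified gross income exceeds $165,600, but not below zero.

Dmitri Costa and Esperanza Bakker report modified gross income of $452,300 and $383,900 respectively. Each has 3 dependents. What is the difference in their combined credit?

$9,350

Dmitri ($452,300): Working Family Credit: base = 3 × $7,425 = $22,275. income exceeds $291,700 by $160,600, which is 201 full-or-partial $800 increments; reduction = 201 × $110 = $22,110, leaving $165. Dependent Care Credit: 4% of the $286,700 excess over $165,600 is $11,468 ≥ base, so the credit is $0. total $165 + $0 = $165
Esperanza ($383,900): Working Family Credit: base = 3 × $7,425 = $22,275. income exceeds $291,700 by $92,200, which is 116 full-or-partial $800 increments; reduction = 116 × $110 = $12,760, leaving $9,515. Dependent Care Credit: 4% of the $218,300 excess over $165,600 is $8,732 ≥ base, so the credit is $0. total $9,515 + $0 = $9,515
Difference: |$165 − $9,515| = $9,350.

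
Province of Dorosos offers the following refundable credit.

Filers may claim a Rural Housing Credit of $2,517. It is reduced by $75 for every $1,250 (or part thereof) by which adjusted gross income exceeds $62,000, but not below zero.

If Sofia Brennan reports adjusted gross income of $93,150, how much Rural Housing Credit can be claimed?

Rural Housing Credit: income exceeds $62,000 by $31,150, which is 25 full-or-partial $1,250 increments; reduction = 25 × $75 = $1,875, leaving $642.

$642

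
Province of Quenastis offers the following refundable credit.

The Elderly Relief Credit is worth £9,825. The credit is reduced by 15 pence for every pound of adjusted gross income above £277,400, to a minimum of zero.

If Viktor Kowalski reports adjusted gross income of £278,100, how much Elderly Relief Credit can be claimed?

£9,720

Elderly Relief Credit: 15% of the £700 excess over £277,400 is £105; credit = £9,825 − £105 = £9,720.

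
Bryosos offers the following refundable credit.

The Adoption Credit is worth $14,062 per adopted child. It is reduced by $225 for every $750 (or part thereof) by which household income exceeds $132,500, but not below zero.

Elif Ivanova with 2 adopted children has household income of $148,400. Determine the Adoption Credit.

$23,174

Adoption Credit: base = 2 × $14,062 = $28,124. income exceeds $132,500 by $15,900, which is 22 full-or-partial $750 increments; reduction = 22 × $225 = $4,950, leaving $23,174.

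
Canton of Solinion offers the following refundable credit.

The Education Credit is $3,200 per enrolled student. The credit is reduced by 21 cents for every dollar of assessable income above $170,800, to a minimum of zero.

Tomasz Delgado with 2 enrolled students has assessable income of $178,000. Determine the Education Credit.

Education Credit: base = 2 × $3,200 = $6,400. 21% of the $7,200 excess over $170,800 is $1,512; credit = $6,400 − $1,512 = $4,888.

$4,888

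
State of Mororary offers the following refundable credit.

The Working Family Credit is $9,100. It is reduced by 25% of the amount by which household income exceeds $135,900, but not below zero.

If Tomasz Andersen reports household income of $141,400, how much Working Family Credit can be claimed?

Working Family Credit: 25% of the $5,500 excess over $135,900 is $1,375; credit = $9,100 − $1,375 = $7,725.

$7,725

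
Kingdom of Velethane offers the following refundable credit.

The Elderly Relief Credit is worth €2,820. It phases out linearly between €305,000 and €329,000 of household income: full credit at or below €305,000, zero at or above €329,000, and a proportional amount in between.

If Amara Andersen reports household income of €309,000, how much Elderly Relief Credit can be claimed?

Elderly Relief Credit: €309,000 is €4,000 into a €24,000 phase-out range, leaving 20,000/24,000 of the credit: €2,820 × 20,000/24,000 = €2,350.

€2,350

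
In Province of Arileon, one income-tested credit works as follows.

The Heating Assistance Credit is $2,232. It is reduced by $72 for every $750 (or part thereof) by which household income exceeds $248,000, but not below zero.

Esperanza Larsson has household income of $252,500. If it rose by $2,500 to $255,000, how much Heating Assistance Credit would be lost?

$288

At $252,500 — income exceeds $248,000 by $4,500, which is 6 full-or-partial $750 increments; reduction = 6 × $72 = $432, leaving $1,800.
At $255,000 — income exceeds $248,000 by $7,000, which is 10 full-or-partial $750 increments; reduction = 10 × $72 = $720, leaving $1,512.
Lost: $1,800 − $1,512 = $288.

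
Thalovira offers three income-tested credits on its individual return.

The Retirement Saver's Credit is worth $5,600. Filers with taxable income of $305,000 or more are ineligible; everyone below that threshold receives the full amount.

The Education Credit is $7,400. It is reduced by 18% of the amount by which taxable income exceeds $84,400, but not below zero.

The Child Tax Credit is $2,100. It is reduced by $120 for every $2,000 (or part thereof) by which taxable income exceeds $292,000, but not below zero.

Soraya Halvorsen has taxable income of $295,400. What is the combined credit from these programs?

$7,460

Retirement Saver's Credit: $295,400 is below the $305,000 cutoff, so the full $5,600 applies.
Education Credit: 18% of the $211,000 excess over $84,400 is $37,980 ≥ base, so the credit is $0.
Child Tax Credit: income exceeds $292,000 by $3,400, which is 2 full-or-partial $2,000 increments; reduction = 2 × $120 = $240, leaving $1,860.
Total: $5,600 + $0 + $1,860 = $7,460.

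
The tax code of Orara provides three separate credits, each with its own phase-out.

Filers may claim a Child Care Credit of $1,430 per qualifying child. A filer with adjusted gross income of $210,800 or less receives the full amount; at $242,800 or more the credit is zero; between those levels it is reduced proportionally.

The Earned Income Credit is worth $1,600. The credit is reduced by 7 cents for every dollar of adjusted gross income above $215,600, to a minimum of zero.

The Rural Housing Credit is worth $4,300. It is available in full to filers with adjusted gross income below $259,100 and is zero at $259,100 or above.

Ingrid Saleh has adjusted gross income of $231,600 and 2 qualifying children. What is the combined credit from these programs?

$5,781

Child Care Credit: base = 2 × $1,430 = $2,860. $231,600 is $20,800 into a $32,000 phase-out range, leaving 11,200/32,000 of the credit: $2,860 × 11,200/32,000 = $1,001.
Earned Income Credit: 7% of the $16,000 excess over $215,600 is $1,120; credit = $1,600 − $1,120 = $480.
Rural Housing Credit: $231,600 is below the $259,100 cutoff, so the full $4,300 applies.
Total: $1,001 + $480 + $4,300 = $5,781.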